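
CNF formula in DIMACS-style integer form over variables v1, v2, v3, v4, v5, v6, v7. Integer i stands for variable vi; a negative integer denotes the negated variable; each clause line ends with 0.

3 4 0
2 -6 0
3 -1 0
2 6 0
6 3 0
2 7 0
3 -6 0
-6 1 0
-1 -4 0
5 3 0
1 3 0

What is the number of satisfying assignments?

Case analysis on v3 and v6:
  v3=T, v6=T: remaining (v1,v2,v4,v5,v7) ∈ {(T,T,F,F,F); (T,T,F,F,T); (T,T,F,T,F); (T,T,F,T,T)} — 4.
  v3=T, v6=F: v5, v7 free; 3 ways for (v1,v2,v4) × 2^2 = 12.
  v3=F, v6=T: a clause becomes empty — 0.
  v3=F, v6=F: a clause becomes empty — 0.
Total: 4 + 12 + 0 + 0 = 16.

16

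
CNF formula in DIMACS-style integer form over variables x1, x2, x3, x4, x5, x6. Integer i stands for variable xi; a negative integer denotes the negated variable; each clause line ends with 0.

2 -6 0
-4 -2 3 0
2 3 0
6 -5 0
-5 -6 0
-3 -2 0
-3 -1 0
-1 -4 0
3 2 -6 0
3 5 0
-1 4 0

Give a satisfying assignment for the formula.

x1=0, x2=0, x3=1, x4=1, x5=0, x6=0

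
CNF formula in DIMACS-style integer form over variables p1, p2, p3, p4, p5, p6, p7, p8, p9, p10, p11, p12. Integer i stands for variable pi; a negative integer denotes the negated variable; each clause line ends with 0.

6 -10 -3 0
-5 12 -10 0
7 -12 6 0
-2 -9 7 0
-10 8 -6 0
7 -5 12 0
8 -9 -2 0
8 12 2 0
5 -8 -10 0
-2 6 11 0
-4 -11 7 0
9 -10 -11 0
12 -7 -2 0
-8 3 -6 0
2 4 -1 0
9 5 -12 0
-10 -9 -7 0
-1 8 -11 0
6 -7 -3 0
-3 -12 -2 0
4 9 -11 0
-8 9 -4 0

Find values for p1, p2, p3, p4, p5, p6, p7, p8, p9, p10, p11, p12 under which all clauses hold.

p1=F, p2=F, p3=T, p4=F, p5=F, p6=F, p7=F, p8=T, p9=T, p10=F, p11=T, p12=F

Pure literal: p1 appears only negated; assign p1 = False.
p10 occurs only negated in the remaining clauses — set p10 = False.
Branch on p2: take p2 = False.
The remaining clauses are satisfied by p3 = True, p4 = False, p5 = False, p6 = False, p7 = False, p8 = True, p9 = True, p11 = True, p12 = False.
Every clause has at least one true literal under this assignment.
Check each clause:
  1. (NOT p3 OR NOT p10 OR p6) — NOT p10 is true.
  2. (NOT p5 OR NOT p10 OR p12) — NOT p5 is true.
  3. (NOT p12 OR p7 OR p6) — NOT p12 is true.
  4. (p7 OR NOT p9 OR NOT p2) — NOT p2 is true.
  5. (NOT p6 OR p8 OR NOT p10) — p8 is true.
  6. (NOT p5 OR p12 OR p7) — NOT p5 is true.
  7. (p8 OR NOT p2 OR NOT p9) — p8 is true.
  8. (p8 OR p12 OR p2) — p8 is true.
  9. (NOT p8 OR NOT p10 OR p5) — NOT p10 is true.
  10. (p11 OR NOT p2 OR p6) — p11 is true.
  11. (p7 OR NOT p4 OR NOT p11) — NOT p4 is true.
  12. (NOT p10 OR NOT p11 OR p9) — p9 is true.
  13. (NOT p2 OR NOT p7 OR p12) — NOT p7 is true.
  14. (NOT p6 OR p3 OR NOT p8) — NOT p6 is true.
  15. (p4 OR NOT p1 OR p2) — NOT p1 is true.
  16. (p5 OR p9 OR NOT p12) — p9 is true.
  17. (NOT p10 OR NOT p9 OR NOT p7) — NOT p7 is true.
  18. (NOT p1 OR NOT p11 OR p8) — p8 is true.
  19. (NOT p3 OR p6 OR NOT p7) — NOT p7 is true.
  20. (NOT p12 OR NOT p2 OR NOT p3) — NOT p12 is true.
  21. (p9 OR p4 OR NOT p11) — p9 is true.
  22. (NOT p8 OR p9 OR NOT p4) — p9 is true.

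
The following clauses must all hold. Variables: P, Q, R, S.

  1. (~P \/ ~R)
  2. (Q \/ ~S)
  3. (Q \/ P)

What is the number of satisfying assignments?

7

Satisfying assignments:
  P=F Q=T R=F S=F
  P=F Q=T R=F S=T
  P=F Q=T R=T S=F
  P=F Q=T R=T S=T
  P=T Q=F R=F S=F
  P=T Q=T R=F S=F
  P=T Q=T R=F S=T
Count: 7.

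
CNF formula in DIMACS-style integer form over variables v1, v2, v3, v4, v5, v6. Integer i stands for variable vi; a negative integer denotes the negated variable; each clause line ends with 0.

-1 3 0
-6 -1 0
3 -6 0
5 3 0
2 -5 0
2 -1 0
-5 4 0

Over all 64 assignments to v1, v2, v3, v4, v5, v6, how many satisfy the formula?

14

Case analysis on v1 and v3:
  v1=1, v3=1: remaining (v2,v4,v5,v6) ∈ {(1,0,0,0); (1,1,0,0); (1,1,1,0)} — 3.
  v1=1, v3=0: a clause becomes empty — 0.
  v1=0, v3=1: v6 free; 5 ways for (v2,v4,v5) × 2^1 = 10.
  v1=0, v3=0: remaining (v2,v4,v5,v6) ∈ {(1,1,1,0)} — 1.
Total: 3 + 0 + 10 + 1 = 14.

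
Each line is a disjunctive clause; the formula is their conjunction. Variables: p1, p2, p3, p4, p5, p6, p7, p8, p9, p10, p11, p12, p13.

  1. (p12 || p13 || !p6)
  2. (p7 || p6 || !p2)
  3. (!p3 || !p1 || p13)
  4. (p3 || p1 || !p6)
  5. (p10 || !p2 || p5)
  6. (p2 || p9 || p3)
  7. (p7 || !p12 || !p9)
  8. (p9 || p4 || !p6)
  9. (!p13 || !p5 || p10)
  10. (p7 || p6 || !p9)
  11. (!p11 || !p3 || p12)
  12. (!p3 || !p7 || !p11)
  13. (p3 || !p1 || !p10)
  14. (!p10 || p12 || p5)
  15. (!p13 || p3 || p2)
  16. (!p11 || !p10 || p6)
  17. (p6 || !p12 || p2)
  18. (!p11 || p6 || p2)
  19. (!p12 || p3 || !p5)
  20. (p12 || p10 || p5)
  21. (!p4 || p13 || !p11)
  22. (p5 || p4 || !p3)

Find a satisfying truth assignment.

p1=False, p2=False, p3=True, p4=False, p5=True, p6=True, p7=True, p8=True, p9=True, p10=True, p11=False, p12=True, p13=True

Check each clause:
  1. (p12 || !p6 || p13) — p12 is true.
  2. (p7 || !p2 || p6) — p6 is true.
  3. (!p1 || !p3 || p13) — p13 is true.
  4. (p1 || !p6 || p3) — p3 is true.
  5. (p10 || !p2 || p5) — p10 is true.
  6. (p9 || p3 || p2) — p9 is true.
  7. (!p9 || p7 || !p12) — p7 is true.
  8. (p4 || !p6 || p9) — p9 is true.
  9. (!p13 || !p5 || p10) — p10 is true.
  10. (!p9 || p6 || p7) — p7 is true.
  11. (!p3 || !p11 || p12) — !p11 is true.
  12. (!p3 || !p11 || !p7) — !p11 is true.
  13. (!p10 || p3 || !p1) — p3 is true.
  14. (p5 || p12 || !p10) — p12 is true.
  15. (p3 || p2 || !p13) — p3 is true.
  16. (!p10 || !p11 || p6) — !p11 is true.
  17. (!p12 || p2 || p6) — p6 is true.
  18. (!p11 || p2 || p6) — !p11 is true.
  19. (!p5 || p3 || !p12) — p3 is true.
  20. (p10 || p5 || p12) — p10 is true.
  21. (!p11 || p13 || !p4) — !p11 is true.
  22. (!p3 || p4 || p5) — p5 is true.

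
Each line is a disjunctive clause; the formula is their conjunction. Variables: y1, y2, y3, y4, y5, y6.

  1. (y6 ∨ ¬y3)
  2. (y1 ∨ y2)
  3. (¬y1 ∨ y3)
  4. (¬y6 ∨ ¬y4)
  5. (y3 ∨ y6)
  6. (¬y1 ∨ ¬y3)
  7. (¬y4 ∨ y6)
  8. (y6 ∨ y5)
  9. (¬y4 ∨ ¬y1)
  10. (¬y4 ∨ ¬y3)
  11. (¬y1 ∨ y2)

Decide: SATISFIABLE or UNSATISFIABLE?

y2 occurs only positively in the remaining clauses — set y2 = True.
y4 occurs only negated in the remaining clauses — set y4 = False.
Branch on y1: take y1 = False.
Try y3 = True.
  then y6 is forced to True.
y5 is now unconstrained; take y5 = False.
So y1=F  y2=T  y3=T  y4=F  y5=F  y6=T is a satisfying assignment.

SATISFIABLE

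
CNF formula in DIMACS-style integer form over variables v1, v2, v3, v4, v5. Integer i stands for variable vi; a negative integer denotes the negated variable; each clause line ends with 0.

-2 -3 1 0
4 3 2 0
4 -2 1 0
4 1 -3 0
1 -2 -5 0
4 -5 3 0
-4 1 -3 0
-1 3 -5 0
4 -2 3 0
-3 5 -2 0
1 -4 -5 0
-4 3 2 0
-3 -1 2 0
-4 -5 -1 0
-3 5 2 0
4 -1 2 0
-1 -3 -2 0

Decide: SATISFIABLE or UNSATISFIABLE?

SATISFIABLE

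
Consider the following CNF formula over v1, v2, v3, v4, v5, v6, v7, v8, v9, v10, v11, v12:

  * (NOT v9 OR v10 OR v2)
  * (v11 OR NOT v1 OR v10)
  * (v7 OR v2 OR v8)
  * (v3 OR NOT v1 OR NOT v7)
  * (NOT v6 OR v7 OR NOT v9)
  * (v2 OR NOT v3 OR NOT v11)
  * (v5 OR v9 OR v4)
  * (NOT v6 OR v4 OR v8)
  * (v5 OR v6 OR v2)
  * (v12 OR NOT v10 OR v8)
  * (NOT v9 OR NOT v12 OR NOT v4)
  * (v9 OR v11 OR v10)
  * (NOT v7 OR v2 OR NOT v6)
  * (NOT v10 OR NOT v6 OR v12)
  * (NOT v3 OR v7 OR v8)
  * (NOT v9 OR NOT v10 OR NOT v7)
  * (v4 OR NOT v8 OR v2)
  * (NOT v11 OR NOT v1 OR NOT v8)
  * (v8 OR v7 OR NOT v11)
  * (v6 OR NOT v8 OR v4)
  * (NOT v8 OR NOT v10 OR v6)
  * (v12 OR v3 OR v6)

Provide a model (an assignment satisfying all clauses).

v2 occurs only positively in the remaining clauses — set v2 = True.
Try v1 = True.
For the remaining variables, v3 = True, v4 = True, v5 = False, v6 = True, v7 = True, v8 = False, v9 = False, v10 = False, v11 = True, v12 = True works.
Every clause has at least one true literal under this assignment.
Check each clause:
  1. (v2 OR NOT v9 OR v10) — v2 is true.
  2. (v11 OR NOT v1 OR v10) — v11 is true.
  3. (v7 OR v2 OR v8) — v2 is true.
  4. (NOT v7 OR v3 OR NOT v1) — v3 is true.
  5. (NOT v6 OR v7 OR NOT v9) — NOT v9 is true.
  6. (NOT v3 OR v2 OR NOT v11) — v2 is true.
  7. (v5 OR v9 OR v4) — v4 is true.
  8. (v8 OR v4 OR NOT v6) — v4 is true.
  9. (v5 OR v6 OR v2) — v2 is true.
  10. (v12 OR NOT v10 OR v8) — v12 is true.
  11. (NOT v12 OR NOT v4 OR NOT v9) — NOT v9 is true.
  12. (v11 OR v10 OR v9) — v11 is true.
  13. (NOT v7 OR v2 OR NOT v6) — v2 is true.
  14. (NOT v6 OR v12 OR NOT v10) — v12 is true.
  15. (v7 OR NOT v3 OR v8) — v7 is true.
  16. (NOT v10 OR NOT v9 OR NOT v7) — NOT v10 is true.
  17. (v4 OR v2 OR NOT v8) — NOT v8 is true.
  18. (NOT v11 OR NOT v8 OR NOT v1) — NOT v8 is true.
  19. (v7 OR v8 OR NOT v11) — v7 is true.
  20. (NOT v8 OR v4 OR v6) — NOT v8 is true.
  21. (v6 OR NOT v8 OR NOT v10) — NOT v8 is true.
  22. (v12 OR v6 OR v3) — v3 is true.

v1=1, v2=1, v3=1, v4=1, v5=0, v6=1, v7=1, v8=0, v9=0, v10=0, v11=1, v12=1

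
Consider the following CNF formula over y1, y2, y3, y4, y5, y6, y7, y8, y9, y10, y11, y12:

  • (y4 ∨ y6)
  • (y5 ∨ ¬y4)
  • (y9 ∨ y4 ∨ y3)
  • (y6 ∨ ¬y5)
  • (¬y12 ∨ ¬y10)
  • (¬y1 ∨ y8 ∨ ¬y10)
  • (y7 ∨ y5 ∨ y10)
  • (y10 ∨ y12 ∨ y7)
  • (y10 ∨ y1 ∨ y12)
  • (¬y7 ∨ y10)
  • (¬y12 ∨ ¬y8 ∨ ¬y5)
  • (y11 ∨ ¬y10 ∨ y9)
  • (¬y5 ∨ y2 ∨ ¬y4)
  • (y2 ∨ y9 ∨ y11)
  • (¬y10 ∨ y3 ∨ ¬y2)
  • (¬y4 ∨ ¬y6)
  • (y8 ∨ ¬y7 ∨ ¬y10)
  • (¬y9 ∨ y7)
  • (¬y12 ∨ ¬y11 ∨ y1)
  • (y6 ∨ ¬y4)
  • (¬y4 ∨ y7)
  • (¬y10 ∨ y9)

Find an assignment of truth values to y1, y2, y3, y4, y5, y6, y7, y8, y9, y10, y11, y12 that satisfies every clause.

y1=T, y2=F, y3=T, y4=F, y5=F, y6=T, y7=T, y8=T, y9=T, y10=T, y11=F, y12=F

Check each clause:
  1. (y4 ∨ y6) — y6 is true.
  2. (¬y4 ∨ y5) — ¬y4 is true.
  3. (y3 ∨ y4 ∨ y9) — y9 is true.
  4. (¬y5 ∨ y6) — ¬y5 is true.
  5. (¬y10 ∨ ¬y12) — ¬y12 is true.
  6. (¬y10 ∨ y8 ∨ ¬y1) — y8 is true.
  7. (y7 ∨ y10 ∨ y5) — y10 is true.
  8. (y10 ∨ y12 ∨ y7) — y10 is true.
  9. (y1 ∨ y12 ∨ y10) — y1 is true.
  10. (y10 ∨ ¬y7) — y10 is true.
  11. (¬y5 ∨ ¬y12 ∨ ¬y8) — ¬y5 is true.
  12. (y11 ∨ y9 ∨ ¬y10) — y9 is true.
  13. (¬y5 ∨ ¬y4 ∨ y2) — ¬y5 is true.
  14. (y2 ∨ y11 ∨ y9) — y9 is true.
  15. (y3 ∨ ¬y2 ∨ ¬y10) — y3 is true.
  16. (¬y6 ∨ ¬y4) — ¬y4 is true.
  17. (¬y7 ∨ ¬y10 ∨ y8) — y8 is true.
  18. (¬y9 ∨ y7) — y7 is true.
  19. (¬y11 ∨ ¬y12 ∨ y1) — y1 is true.
  20. (y6 ∨ ¬y4) — ¬y4 is true.
  21. (y7 ∨ ¬y4) — ¬y4 is true.
  22. (¬y10 ∨ y9) — y9 is true.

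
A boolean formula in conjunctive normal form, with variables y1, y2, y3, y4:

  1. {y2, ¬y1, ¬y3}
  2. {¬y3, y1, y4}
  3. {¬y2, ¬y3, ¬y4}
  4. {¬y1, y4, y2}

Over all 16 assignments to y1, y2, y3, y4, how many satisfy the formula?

9

Case analysis on y1 and y2:
  y1=T, y2=T: remaining (y3,y4) ∈ {(F,F); (F,T); (T,F)} — 3.
  y1=T, y2=F: remaining (y3,y4) ∈ {(F,T)} — 1.
  y1=F, y2=T: remaining (y3,y4) ∈ {(F,F); (F,T)} — 2.
  y1=F, y2=F: remaining (y3,y4) ∈ {(F,F); (F,T); (T,T)} — 3.
Total: 3 + 1 + 2 + 3 = 9.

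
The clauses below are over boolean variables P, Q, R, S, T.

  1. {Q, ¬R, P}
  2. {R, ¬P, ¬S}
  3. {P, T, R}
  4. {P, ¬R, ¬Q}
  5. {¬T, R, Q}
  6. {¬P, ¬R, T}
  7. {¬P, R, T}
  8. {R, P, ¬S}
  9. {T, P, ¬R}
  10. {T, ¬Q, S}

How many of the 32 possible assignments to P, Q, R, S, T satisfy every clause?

6

The models are:
  P=F Q=T R=F S=F T=T
  P=T Q=F R=T S=F T=T
  P=T Q=F R=T S=T T=T
  P=T Q=T R=F S=F T=T
  P=T Q=T R=T S=F T=T
  P=T Q=T R=T S=T T=T
Count: 6.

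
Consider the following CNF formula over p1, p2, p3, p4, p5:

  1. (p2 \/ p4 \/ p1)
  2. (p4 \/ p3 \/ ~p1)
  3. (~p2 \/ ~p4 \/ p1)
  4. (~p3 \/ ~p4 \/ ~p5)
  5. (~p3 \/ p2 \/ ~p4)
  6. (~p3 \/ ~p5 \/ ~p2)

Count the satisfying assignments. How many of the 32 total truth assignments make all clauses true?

13

Split on p4, then p2.
  p4=T, p2=T: remaining (p1,p3,p5) ∈ {(T,F,F); (T,F,T); (T,T,F)} — 3.
  p4=T, p2=F: remaining (p1,p3,p5) ∈ {(F,F,F); (F,F,T); (T,F,F); (T,F,T)} — 4.
  p4=F, p2=T: remaining (p1,p3,p5) ∈ {(F,F,F); (F,F,T); (F,T,F); (T,T,F)} — 4.
  p4=F, p2=F: remaining (p1,p3,p5) ∈ {(T,T,F); (T,T,T)} — 2.
Total: 3 + 4 + 4 + 2 = 13.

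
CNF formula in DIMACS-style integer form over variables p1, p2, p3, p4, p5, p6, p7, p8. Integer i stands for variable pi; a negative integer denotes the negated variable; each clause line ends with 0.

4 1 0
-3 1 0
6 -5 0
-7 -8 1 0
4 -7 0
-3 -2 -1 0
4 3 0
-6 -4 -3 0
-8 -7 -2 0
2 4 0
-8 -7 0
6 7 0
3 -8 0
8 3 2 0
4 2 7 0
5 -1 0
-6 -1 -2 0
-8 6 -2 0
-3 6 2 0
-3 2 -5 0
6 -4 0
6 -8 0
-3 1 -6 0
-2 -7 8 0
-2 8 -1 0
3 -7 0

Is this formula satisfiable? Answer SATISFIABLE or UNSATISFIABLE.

SATISFIABLE

Try p1 = False.
  then p4 is forced to True.
  then p3 is forced to False.
  then p8 is forced to False.
  then p2 is forced to True.
  then p6 is forced to True.
  then p7 is forced to False.
p5 is now unconstrained; take p5 = False.
Every clause has at least one true literal under this assignment.
So p1=F, p2=T, p3=F, p4=T, p5=F, p6=T, p7=F, p8=F is a satisfying assignment.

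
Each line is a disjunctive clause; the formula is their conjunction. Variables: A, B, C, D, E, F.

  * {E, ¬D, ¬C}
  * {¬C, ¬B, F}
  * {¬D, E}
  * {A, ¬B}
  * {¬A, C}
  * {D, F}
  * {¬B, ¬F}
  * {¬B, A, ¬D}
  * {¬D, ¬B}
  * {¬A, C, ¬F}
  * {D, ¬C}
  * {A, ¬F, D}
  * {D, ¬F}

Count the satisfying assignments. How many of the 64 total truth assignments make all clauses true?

Satisfying assignments:
  A=0 B=0 C=0 D=1 E=1 F=0
  A=0 B=0 C=0 D=1 E=1 F=1
  A=0 B=0 C=1 D=1 E=1 F=0
  A=0 B=0 C=1 D=1 E=1 F=1
  A=1 B=0 C=1 D=1 E=1 F=0
  A=1 B=0 C=1 D=1 E=1 F=1
Count: 6.

6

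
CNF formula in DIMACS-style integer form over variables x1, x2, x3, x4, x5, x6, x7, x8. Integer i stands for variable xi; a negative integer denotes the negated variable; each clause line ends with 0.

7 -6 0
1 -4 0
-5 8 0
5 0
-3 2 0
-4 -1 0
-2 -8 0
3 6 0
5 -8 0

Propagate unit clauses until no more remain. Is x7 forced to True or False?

Unit clause (x5) sets x5 = True.
From (¬x5 ∨ x8) and x5 = True: x8 = True.
In (¬x2 ∨ ¬x8), ¬x8 is now false; ¬x2 must hold, so x2 = False.
(x2 ∨ ¬x3): since x2 = False, the clause reduces to (¬x3). x3 = False.
From (x6 ∨ x3) and x3 = False: x6 = True.
(x7 ∨ ¬x6) with x6 = True leaves only x7, so x7 = True.

True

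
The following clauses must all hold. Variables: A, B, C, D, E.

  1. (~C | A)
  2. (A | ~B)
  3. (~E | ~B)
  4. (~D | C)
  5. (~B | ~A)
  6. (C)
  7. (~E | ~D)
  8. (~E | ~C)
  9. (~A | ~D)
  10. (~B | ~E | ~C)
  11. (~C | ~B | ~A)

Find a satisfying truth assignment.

A = T, B = F, C = T, D = F, E = F

Check each clause:
  1. (A | ~C) — A is true.
  2. (A | ~B) — A is true.
  3. (~E | ~B) — ~E is true.
  4. (C | ~D) — C is true.
  5. (~A | ~B) — ~B is true.
  6. (C) — C is true.
  7. (~D | ~E) — ~E is true.
  8. (~E | ~C) — ~E is true.
  9. (~A | ~D) — ~D is true.
  10. (~B | ~C | ~E) — ~E is true.
  11. (~A | ~C | ~B) — ~B is true.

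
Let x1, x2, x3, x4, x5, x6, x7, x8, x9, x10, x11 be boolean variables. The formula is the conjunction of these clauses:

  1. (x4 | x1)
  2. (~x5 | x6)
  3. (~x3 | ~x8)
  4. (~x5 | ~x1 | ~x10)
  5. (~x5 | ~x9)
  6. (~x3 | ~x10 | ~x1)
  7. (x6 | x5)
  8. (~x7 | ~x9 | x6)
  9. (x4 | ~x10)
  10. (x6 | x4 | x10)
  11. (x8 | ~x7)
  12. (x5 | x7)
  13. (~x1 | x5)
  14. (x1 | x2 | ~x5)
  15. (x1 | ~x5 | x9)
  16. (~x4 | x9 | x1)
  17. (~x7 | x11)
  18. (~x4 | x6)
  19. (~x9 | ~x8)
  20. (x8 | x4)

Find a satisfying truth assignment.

x1=True, x2=False, x3=False, x4=True, x5=True, x6=True, x7=True, x8=True, x9=False, x10=False, x11=True

Check each clause:
  1. (x1 | x4) — x1 is true.
  2. (~x5 | x6) — x6 is true.
  3. (~x8 | ~x3) — ~x3 is true.
  4. (~x10 | ~x5 | ~x1) — ~x10 is true.
  5. (~x9 | ~x5) — ~x9 is true.
  6. (~x10 | ~x3 | ~x1) — ~x3 is true.
  7. (x5 | x6) — x5 is true.
  8. (x6 | ~x7 | ~x9) — x6 is true.
  9. (~x10 | x4) — x4 is true.
  10. (x10 | x6 | x4) — x4 is true.
  11. (~x7 | x8) — x8 is true.
  12. (x7 | x5) — x5 is true.
  13. (x5 | ~x1) — x5 is true.
  14. (x1 | ~x5 | x2) — x1 is true.
  15. (x1 | ~x5 | x9) — x1 is true.
  16. (x9 | ~x4 | x1) — x1 is true.
  17. (x11 | ~x7) — x11 is true.
  18. (x6 | ~x4) — x6 is true.
  19. (~x8 | ~x9) — ~x9 is true.
  20. (x8 | x4) — x8 is true.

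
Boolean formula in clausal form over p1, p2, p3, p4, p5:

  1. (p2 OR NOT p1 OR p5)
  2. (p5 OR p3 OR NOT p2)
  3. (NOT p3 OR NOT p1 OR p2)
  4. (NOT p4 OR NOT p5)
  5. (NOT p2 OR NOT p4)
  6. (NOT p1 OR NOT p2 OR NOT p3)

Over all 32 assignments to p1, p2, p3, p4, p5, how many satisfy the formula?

Case analysis on p2 and p1:
  p2=1, p1=1: remaining (p3,p4,p5) ∈ {(0,0,1)} — 1.
  p2=1, p1=0: remaining (p3,p4,p5) ∈ {(0,0,1); (1,0,0); (1,0,1)} — 3.
  p2=0, p1=1: remaining (p3,p4,p5) ∈ {(0,0,1)} — 1.
  p2=0, p1=0: p3 free; 3 ways for (p4,p5) × 2^1 = 6.
Total: 1 + 3 + 1 + 6 = 11.

11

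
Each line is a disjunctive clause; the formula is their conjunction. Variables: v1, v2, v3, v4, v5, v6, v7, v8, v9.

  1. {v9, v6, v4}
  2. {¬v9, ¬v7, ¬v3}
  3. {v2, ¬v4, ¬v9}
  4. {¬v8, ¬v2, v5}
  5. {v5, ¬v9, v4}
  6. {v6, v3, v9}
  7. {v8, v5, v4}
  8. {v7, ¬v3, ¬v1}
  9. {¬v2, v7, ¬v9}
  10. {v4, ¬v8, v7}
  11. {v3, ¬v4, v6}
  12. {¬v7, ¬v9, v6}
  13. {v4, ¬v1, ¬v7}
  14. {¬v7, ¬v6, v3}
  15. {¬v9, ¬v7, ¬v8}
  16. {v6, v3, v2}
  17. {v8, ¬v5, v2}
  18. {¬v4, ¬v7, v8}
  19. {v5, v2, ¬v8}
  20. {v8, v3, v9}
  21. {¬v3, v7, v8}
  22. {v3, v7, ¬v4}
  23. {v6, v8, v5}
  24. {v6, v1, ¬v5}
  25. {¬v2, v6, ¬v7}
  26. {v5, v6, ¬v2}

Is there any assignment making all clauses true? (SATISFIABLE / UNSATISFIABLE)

SATISFIABLE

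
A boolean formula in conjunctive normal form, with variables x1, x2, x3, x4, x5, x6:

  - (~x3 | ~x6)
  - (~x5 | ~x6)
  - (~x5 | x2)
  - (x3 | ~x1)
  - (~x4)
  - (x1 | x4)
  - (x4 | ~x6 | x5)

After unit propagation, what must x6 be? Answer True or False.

False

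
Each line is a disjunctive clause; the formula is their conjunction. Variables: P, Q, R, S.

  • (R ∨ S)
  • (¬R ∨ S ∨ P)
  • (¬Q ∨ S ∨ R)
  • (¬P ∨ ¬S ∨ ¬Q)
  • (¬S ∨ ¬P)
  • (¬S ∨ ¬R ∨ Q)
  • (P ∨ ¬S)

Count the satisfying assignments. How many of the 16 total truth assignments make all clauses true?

2

Satisfying assignments:
  P=T Q=F R=T S=F
  P=T Q=T R=T S=F
Count: 2.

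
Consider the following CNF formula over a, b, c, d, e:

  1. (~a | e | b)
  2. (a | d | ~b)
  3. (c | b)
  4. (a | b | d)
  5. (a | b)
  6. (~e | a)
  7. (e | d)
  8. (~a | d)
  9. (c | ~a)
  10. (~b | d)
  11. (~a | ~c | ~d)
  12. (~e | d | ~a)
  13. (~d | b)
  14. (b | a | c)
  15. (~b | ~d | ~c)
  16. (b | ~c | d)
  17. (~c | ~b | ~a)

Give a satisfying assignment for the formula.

a=False, b=True, c=False, d=True, e=False

Try a = False.
  then b is forced to True.
  then d is forced to True.
  then e is forced to False.
  then c is forced to False.
Check each clause:
  1. (~a | b | e) — b is true.
  2. (d | ~b | a) — d is true.
  3. (c | b) — b is true.
  4. (d | a | b) — b is true.
  5. (a | b) — b is true.
  6. (a | ~e) — ~e is true.
  7. (e | d) — d is true.
  8. (d | ~a) — d is true.
  9. (c | ~a) — ~a is true.
  10. (~b | d) — d is true.
  11. (~a | ~c | ~d) — ~c is true.
  12. (d | ~a | ~e) — ~e is true.
  13. (b | ~d) — b is true.
  14. (c | a | b) — b is true.
  15. (~b | ~c | ~d) — ~c is true.
  16. (b | ~c | d) — b is true.
  17. (~a | ~c | ~b) — ~c is true.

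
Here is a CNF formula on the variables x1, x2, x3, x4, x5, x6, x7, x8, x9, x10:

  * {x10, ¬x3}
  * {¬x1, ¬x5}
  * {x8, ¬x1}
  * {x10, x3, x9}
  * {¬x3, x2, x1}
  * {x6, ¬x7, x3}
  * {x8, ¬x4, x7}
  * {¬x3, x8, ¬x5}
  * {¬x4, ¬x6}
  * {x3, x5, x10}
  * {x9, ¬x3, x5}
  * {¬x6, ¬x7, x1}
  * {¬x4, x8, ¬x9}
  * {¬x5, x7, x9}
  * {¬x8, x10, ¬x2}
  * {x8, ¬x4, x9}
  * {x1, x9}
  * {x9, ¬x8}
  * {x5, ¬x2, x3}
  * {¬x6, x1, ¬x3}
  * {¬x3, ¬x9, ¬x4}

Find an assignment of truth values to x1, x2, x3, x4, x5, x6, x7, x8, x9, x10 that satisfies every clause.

Pure literal: x4 appears only negated; assign x4 = False.
x10 occurs only positively in the remaining clauses — set x10 = True.
Set x1 = True and propagate.
  then x5 is forced to False.
  then x8 is forced to True.
  then x9 is forced to True.
Try x2 = False.
For the remaining variables, x3 = True, x6 = True, x7 = True works.

x1=T  x2=F  x3=T  x4=F  x5=F  x6=T  x7=T  x8=T  x9=T  x10=T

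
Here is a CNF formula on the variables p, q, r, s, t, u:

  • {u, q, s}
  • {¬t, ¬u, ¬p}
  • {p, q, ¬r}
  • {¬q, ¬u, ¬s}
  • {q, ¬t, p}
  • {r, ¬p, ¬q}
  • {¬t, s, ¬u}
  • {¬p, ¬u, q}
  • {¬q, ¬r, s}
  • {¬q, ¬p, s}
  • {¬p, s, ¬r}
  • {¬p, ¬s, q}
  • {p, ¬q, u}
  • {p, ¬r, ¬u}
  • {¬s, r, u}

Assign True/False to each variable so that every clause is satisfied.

p=T, q=T, r=T, s=T, t=T, u=F

Branch on p: take p = True.
Set q = True and propagate.
  then r is forced to True.
  then s is forced to True.
  then u is forced to False.
t is now unconstrained; take t = True.
Every clause has at least one true literal under this assignment.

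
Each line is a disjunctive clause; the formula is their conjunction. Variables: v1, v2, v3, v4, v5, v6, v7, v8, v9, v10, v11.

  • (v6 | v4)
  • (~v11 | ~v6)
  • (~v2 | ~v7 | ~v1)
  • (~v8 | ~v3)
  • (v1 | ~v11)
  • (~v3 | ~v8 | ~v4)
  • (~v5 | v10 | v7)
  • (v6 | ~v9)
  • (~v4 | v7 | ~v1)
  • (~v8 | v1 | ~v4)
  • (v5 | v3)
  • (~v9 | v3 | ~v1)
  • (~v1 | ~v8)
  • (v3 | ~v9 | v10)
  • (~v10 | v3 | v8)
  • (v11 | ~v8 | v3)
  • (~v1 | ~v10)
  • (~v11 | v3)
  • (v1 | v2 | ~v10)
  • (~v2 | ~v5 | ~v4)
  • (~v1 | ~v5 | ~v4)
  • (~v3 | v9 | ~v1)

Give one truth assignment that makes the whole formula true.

v1=0, v2=0, v3=1, v4=0, v5=0, v6=1, v7=1, v8=0, v9=1, v10=0, v11=0

Branch on v1: take v1 = False.
  then v11 is forced to False.
For the remaining variables, v2 = False, v3 = True, v4 = False, v5 = False, v6 = True, v7 = True, v8 = False, v9 = True, v10 = False works.
Every clause has at least one true literal under this assignment.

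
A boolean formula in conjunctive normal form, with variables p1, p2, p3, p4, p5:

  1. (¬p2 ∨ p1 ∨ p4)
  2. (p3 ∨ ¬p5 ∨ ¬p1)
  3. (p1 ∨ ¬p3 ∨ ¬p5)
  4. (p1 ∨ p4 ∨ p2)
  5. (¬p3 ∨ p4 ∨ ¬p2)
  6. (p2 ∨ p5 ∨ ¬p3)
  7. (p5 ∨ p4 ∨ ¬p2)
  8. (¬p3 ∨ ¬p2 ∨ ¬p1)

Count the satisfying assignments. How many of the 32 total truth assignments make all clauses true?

10

Split on p2, then p1.
  p2=1, p1=1: remaining (p3,p4,p5) ∈ {(0,1,0)} — 1.
  p2=1, p1=0: remaining (p3,p4,p5) ∈ {(0,1,0); (0,1,1); (1,1,0)} — 3.
  p2=0, p1=1: remaining (p3,p4,p5) ∈ {(0,0,0); (0,1,0); (1,0,1); (1,1,1)} — 4.
  p2=0, p1=0: remaining (p3,p4,p5) ∈ {(0,1,0); (0,1,1)} — 2.
Total: 1 + 3 + 4 + 2 = 10.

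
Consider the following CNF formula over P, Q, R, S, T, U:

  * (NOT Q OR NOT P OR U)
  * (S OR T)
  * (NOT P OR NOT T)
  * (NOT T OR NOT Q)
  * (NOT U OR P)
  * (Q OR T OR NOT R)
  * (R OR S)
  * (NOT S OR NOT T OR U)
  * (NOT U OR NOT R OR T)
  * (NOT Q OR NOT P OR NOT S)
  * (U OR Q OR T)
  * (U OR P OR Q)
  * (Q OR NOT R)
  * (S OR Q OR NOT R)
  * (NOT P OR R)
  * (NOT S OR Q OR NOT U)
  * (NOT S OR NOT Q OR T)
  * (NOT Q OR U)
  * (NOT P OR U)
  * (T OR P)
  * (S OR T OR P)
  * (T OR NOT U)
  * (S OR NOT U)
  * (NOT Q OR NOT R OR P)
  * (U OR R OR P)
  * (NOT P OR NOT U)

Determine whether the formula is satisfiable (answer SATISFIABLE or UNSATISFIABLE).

UNSATISFIABLE

U = True:
  propagation gives P=True; an empty clause results — contradiction.
U = False:
  propagation gives Q=False, T=True, P=False; an empty clause results — contradiction.
Every branch closes, so no satisfying assignment exists.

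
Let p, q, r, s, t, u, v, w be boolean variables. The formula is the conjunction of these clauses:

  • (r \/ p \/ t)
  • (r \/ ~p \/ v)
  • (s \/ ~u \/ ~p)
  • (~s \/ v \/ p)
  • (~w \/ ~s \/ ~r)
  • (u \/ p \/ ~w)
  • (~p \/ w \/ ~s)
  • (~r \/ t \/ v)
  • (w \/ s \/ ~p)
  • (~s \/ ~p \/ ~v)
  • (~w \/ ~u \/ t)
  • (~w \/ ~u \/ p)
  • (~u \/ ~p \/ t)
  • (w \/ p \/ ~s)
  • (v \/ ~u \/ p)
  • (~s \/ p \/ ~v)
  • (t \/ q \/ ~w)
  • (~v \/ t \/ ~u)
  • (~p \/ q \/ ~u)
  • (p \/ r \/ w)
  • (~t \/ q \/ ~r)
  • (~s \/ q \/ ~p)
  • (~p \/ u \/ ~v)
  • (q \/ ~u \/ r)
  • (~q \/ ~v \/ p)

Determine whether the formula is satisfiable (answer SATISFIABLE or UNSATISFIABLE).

SATISFIABLE

Branch on p: take p = True.
The remaining clauses are satisfied by q = True, r = True, s = False, t = True, u = False, v = False, w = True.
So p = T, q = T, r = T, s = F, t = T, u = F, v = F, w = T is a satisfying assignment.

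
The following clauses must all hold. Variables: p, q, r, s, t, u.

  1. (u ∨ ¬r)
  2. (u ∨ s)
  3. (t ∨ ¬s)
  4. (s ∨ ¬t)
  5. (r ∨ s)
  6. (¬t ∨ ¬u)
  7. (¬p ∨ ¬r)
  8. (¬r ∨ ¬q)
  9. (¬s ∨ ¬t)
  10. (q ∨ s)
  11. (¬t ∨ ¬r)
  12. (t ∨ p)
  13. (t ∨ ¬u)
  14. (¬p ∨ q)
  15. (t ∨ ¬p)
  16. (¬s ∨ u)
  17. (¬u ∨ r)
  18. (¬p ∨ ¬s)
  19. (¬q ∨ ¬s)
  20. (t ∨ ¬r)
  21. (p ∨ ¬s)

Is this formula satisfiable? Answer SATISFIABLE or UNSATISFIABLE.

UNSATISFIABLE

s = True:
  propagation gives t=True; an empty clause results — contradiction.
s = False:
  propagation gives u=True, t=False; an empty clause results — contradiction.
Every branch closes, so no satisfying assignment exists.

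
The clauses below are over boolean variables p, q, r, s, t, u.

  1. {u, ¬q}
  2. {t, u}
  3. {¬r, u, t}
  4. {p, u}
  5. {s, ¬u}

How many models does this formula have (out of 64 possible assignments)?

20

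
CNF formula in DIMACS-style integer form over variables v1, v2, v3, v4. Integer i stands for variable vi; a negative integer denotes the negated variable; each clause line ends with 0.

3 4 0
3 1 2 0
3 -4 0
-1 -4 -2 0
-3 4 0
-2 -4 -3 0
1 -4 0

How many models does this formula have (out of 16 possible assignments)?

1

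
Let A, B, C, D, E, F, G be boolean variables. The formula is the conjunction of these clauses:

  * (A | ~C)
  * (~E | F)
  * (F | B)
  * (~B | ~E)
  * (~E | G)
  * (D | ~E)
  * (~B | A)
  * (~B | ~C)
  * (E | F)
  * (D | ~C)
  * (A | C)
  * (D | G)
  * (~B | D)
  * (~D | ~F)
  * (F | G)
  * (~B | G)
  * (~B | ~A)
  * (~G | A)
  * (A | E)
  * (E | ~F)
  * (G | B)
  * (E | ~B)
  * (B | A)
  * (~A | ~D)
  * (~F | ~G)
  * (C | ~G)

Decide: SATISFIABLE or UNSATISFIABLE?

UNSATISFIABLE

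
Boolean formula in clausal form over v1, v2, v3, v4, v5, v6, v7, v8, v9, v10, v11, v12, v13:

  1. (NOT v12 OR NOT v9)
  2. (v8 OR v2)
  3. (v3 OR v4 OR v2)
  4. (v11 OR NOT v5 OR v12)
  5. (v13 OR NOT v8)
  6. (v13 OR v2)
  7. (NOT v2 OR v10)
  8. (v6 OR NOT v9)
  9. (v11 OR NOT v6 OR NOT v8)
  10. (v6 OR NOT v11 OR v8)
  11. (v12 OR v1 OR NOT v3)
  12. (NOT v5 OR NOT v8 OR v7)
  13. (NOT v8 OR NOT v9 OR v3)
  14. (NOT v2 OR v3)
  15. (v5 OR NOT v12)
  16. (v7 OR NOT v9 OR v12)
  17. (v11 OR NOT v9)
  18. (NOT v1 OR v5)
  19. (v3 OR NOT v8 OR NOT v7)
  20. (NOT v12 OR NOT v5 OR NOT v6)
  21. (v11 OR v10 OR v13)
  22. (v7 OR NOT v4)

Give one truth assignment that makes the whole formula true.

v9 occurs only negated in the remaining clauses — set v9 = False.
Pure literal: v10 appears only positively; assign v10 = True.
Try v1 = True.
  then v5 is forced to True.
Try v2 = False.
  then v8 is forced to True.
  then v13 is forced to True.
  then v7 is forced to True.
  then v3 is forced to True.
Try v6 = True.
  then v11 is forced to True.
  then v12 is forced to False.
v4 is now unconstrained; take v4 = True.
Every clause has at least one true literal under this assignment.

v1=True  v2=False  v3=True  v4=True  v5=True  v6=True  v7=True  v8=True  v9=False  v10=True  v11=True  v12=False  v13=True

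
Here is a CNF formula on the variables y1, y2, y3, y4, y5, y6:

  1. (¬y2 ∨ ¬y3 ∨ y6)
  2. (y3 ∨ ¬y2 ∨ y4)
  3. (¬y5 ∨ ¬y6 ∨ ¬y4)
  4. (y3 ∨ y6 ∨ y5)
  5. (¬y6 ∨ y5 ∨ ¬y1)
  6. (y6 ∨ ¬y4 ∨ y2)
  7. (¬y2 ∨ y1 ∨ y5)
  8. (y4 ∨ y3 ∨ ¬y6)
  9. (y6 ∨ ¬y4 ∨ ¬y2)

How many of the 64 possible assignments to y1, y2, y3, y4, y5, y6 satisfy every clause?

13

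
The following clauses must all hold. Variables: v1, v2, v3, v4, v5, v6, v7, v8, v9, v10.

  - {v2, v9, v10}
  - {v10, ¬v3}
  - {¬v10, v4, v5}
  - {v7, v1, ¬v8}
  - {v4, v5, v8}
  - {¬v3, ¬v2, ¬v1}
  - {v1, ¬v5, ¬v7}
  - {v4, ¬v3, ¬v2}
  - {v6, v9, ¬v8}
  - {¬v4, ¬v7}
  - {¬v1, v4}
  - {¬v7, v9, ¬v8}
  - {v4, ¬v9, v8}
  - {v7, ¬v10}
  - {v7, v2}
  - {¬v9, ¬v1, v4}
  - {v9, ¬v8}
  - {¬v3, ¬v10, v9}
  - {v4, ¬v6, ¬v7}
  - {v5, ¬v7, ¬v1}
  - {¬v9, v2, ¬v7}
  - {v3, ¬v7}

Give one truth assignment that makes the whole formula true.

v1 = F, v2 = T, v3 = F, v4 = T, v5 = T, v6 = T, v7 = F, v8 = F, v9 = F, v10 = F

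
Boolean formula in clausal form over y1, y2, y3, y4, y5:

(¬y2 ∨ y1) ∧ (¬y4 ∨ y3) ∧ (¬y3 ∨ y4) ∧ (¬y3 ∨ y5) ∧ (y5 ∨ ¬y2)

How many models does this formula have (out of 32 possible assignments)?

8

Satisfying assignments:
  y1=0 y2=0 y3=0 y4=0 y5=0
  y1=0 y2=0 y3=0 y4=0 y5=1
  y1=0 y2=0 y3=1 y4=1 y5=1
  y1=1 y2=0 y3=0 y4=0 y5=0
  y1=1 y2=0 y3=0 y4=0 y5=1
  y1=1 y2=0 y3=1 y4=1 y5=1
  y1=1 y2=1 y3=0 y4=0 y5=1
  y1=1 y2=1 y3=1 y4=1 y5=1
Count: 8.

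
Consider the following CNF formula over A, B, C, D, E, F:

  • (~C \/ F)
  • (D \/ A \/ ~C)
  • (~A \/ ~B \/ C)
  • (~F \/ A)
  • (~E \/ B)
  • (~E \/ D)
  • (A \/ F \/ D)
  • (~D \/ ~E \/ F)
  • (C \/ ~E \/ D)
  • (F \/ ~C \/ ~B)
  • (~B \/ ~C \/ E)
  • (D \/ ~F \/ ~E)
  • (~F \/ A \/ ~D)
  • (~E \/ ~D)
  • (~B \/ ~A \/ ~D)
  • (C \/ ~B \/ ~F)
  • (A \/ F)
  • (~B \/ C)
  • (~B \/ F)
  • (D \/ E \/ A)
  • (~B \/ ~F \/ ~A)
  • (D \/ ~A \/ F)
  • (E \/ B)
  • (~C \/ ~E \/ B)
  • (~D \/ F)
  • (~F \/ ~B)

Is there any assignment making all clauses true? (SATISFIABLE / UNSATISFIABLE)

UNSATISFIABLE

F = True:
  propagation gives A=True, B=False, E=False; an empty clause results — contradiction.
F = False:
  propagation gives C=False, A=True, B=False, E=False; an empty clause results — contradiction.
Every branch closes, so no satisfying assignment exists.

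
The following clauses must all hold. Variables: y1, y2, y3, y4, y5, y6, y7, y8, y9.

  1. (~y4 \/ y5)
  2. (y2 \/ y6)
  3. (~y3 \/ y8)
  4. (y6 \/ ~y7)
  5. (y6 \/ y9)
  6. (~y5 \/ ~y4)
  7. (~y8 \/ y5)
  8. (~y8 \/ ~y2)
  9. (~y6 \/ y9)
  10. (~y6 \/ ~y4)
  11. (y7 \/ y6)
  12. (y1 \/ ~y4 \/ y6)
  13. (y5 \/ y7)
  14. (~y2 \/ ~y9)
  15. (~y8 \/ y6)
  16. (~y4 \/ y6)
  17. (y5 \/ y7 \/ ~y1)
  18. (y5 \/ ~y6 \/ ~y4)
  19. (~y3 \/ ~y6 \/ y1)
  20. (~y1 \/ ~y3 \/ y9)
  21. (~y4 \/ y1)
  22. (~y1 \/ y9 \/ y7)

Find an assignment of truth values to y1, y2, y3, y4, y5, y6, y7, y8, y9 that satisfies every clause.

Pure literal: y3 appears only negated; assign y3 = False.
y4 occurs only negated in the remaining clauses — set y4 = False.
Try y1 = False.
The remaining clauses are satisfied by y2 = False, y5 = False, y6 = True, y7 = True, y8 = False, y9 = True.
Check each clause:
  1. (y5 \/ ~y4) — ~y4 is true.
  2. (y2 \/ y6) — y6 is true.
  3. (y8 \/ ~y3) — ~y3 is true.
  4. (y6 \/ ~y7) — y6 is true.
  5. (y9 \/ y6) — y9 is true.
  6. (~y5 \/ ~y4) — ~y5 is true.
  7. (~y8 \/ y5) — ~y8 is true.
  8. (~y8 \/ ~y2) — ~y8 is true.
  9. (y9 \/ ~y6) — y9 is true.
  10. (~y4 \/ ~y6) — ~y4 is true.
  11. (y7 \/ y6) — y6 is true.
  12. (y1 \/ ~y4 \/ y6) — ~y4 is true.
  13. (y7 \/ y5) — y7 is true.
  14. (~y2 \/ ~y9) — ~y2 is true.
  15. (y6 \/ ~y8) — ~y8 is true.
  16. (~y4 \/ y6) — ~y4 is true.
  17. (y5 \/ ~y1 \/ y7) — ~y1 is true.
  18. (~y6 \/ ~y4 \/ y5) — ~y4 is true.
  19. (y1 \/ ~y6 \/ ~y3) — ~y3 is true.
  20. (~y1 \/ y9 \/ ~y3) — y9 is true.
  21. (~y4 \/ y1) — ~y4 is true.
  22. (y9 \/ y7 \/ ~y1) — y9 is true.

y1 = 0  y2 = 0  y3 = 0  y4 = 0  y5 = 0  y6 = 1  y7 = 1  y8 = 0  y9 = 1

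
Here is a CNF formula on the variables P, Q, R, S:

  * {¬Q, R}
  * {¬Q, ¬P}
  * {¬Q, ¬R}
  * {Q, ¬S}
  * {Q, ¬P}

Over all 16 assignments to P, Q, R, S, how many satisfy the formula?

2

The models are:
  P=F Q=F R=F S=F
  P=F Q=F R=T S=F
Count: 2.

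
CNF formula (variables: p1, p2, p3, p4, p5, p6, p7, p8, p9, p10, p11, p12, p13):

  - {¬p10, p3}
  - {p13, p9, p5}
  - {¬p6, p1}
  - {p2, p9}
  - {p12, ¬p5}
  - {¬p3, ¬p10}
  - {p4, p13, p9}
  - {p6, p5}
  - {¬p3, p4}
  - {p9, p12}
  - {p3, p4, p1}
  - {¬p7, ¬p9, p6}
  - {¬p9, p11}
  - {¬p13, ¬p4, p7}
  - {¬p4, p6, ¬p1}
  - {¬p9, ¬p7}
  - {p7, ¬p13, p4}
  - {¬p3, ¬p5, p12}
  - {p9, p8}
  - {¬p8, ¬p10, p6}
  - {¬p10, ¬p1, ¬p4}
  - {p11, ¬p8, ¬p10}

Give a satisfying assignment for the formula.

p1 = T  p2 = T  p3 = T  p4 = T  p5 = F  p6 = T  p7 = F  p8 = T  p9 = T  p10 = F  p11 = T  p12 = F  p13 = F

Check each clause:
  1. {¬p10, p3} — p3 is true.
  2. {p13, p5, p9} — p9 is true.
  3. {p1, ¬p6} — p1 is true.
  4. {p2, p9} — p9 is true.
  5. {¬p5, p12} — ¬p5 is true.
  6. {¬p3, ¬p10} — ¬p10 is true.
  7. {p13, p9, p4} — p9 is true.
  8. {p6, p5} — p6 is true.
  9. {p4, ¬p3} — p4 is true.
  10. {p12, p9} — p9 is true.
  11. {p4, p3, p1} — p1 is true.
  12. {p6, ¬p9, ¬p7} — ¬p7 is true.
  13. {p11, ¬p9} — p11 is true.
  14. {p7, ¬p13, ¬p4} — ¬p13 is true.
  15. {¬p1, ¬p4, p6} — p6 is true.
  16. {¬p7, ¬p9} — ¬p7 is true.
  17. {p7, ¬p13, p4} — ¬p13 is true.
  18. {¬p3, ¬p5, p12} — ¬p5 is true.
  19. {p8, p9} — p8 is true.
  20. {¬p8, ¬p10, p6} — p6 is true.
  21. {¬p1, ¬p10, ¬p4} — ¬p10 is true.
  22. {¬p10, ¬p8, p11} — p11 is true.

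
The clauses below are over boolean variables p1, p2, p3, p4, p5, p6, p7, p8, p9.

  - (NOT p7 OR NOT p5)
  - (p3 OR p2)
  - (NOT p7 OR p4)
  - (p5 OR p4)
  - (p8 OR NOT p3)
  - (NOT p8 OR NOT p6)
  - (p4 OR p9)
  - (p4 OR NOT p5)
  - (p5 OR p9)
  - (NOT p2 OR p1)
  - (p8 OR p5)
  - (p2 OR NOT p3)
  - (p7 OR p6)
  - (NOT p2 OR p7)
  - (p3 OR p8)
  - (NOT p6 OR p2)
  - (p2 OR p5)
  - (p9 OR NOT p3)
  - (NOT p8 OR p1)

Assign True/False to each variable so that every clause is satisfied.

p1=1, p2=1, p3=1, p4=1, p5=0, p6=0, p7=1, p8=1, p9=1

Pure literal: p1 appears only positively; assign p1 = True.
Pure literal: p4 appears only positively; assign p4 = True.
Try p2 = True.
  then p7 is forced to True.
  then p5 is forced to False.
  then p9 is forced to True.
  then p8 is forced to True.
  then p6 is forced to False.
p3 is now unconstrained; take p3 = True.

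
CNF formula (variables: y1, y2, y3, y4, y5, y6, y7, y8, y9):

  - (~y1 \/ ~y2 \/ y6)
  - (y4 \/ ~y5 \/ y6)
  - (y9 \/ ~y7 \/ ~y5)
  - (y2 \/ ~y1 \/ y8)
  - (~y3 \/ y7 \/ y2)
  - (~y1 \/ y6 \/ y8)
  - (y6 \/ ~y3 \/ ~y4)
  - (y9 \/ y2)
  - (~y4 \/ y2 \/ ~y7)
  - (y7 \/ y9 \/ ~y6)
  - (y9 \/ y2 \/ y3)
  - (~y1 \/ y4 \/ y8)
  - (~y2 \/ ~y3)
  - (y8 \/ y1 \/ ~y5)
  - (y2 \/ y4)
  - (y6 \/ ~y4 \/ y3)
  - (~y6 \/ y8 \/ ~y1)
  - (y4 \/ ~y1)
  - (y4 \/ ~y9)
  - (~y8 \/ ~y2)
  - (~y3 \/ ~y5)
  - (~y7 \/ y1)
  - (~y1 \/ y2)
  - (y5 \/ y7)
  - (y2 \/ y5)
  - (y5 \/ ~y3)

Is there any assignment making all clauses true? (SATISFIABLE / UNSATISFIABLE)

Branch on y1: take y1 = False.
  then y7 is forced to False.
  then y5 is forced to True.
  then y8 is forced to True.
  then y2 is forced to False.
  then y3 is forced to False.
  then y9 is forced to True.
  then y4 is forced to True.
  then y6 is forced to True.
Every clause has at least one true literal under this assignment.
So y1=False, y2=False, y3=False, y4=True, y5=True, y6=True, y7=False, y8=True, y9=True is a satisfying assignment.

SATISFIABLE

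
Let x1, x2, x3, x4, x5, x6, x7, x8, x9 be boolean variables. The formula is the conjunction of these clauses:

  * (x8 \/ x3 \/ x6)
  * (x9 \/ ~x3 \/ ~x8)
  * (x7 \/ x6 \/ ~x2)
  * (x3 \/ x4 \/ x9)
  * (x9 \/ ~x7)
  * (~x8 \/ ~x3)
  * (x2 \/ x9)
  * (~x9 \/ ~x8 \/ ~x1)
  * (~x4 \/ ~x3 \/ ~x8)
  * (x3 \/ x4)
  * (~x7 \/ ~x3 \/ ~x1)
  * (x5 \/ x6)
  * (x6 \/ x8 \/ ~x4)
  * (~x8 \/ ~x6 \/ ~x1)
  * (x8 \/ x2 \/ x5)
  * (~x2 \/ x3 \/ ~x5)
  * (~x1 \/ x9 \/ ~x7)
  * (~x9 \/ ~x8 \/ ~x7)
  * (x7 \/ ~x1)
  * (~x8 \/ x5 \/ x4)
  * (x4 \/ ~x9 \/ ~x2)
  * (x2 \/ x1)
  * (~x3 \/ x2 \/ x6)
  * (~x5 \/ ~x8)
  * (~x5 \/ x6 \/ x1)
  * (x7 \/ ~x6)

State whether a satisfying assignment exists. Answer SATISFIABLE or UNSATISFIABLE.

SATISFIABLE

Set x1 = False and propagate.
  then x2 is forced to True.
Try x3 = True.
  then x8 is forced to False.
Try x4 = True.
  then x6 is forced to True.
  then x7 is forced to True.
  then x9 is forced to True.
x5 is now unconstrained; take x5 = True.
So x1=False, x2=True, x3=True, x4=True, x5=True, x6=True, x7=True, x8=False, x9=True is a satisfying assignment.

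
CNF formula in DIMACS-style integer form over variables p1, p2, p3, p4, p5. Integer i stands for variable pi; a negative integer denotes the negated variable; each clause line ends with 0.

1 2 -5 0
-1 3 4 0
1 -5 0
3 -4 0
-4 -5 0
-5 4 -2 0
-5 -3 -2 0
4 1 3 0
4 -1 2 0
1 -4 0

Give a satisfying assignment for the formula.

p1=T, p2=T, p3=T, p4=T, p5=F

Check each clause:
  1. {p1, p2, ¬p5} — p1 is true.
  2. {p3, p4, ¬p1} — p3 is true.
  3. {¬p5, p1} — p1 is true.
  4. {¬p4, p3} — p3 is true.
  5. {¬p5, ¬p4} — ¬p5 is true.
  6. {¬p5, p4, ¬p2} — ¬p5 is true.
  7. {¬p2, ¬p5, ¬p3} — ¬p5 is true.
  8. {p4, p1, p3} — p1 is true.
  9. {p4, p2, ¬p1} — p2 is true.
  10. {¬p4, p1} — p1 is true.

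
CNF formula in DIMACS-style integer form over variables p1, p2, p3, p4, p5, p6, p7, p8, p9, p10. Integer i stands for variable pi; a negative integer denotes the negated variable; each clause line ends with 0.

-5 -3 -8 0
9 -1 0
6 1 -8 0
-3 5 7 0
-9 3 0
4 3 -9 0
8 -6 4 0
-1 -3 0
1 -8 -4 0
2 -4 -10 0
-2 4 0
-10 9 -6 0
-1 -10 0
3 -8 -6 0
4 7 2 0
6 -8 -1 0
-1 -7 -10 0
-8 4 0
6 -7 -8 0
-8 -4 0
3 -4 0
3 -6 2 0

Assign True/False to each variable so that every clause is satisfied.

p10 occurs only negated in the remaining clauses — set p10 = False.
Set p1 = False and propagate.
Branch on p2: take p2 = False.
Try p3 = True.
The remaining clauses are satisfied by p4 = True, p5 = False, p6 = False, p7 = True, p8 = False, p9 = True.
Every clause has at least one true literal under this assignment.

p1 = 0, p2 = 0, p3 = 1, p4 = 1, p5 = 0, p6 = 0, p7 = 1, p8 = 0, p9 = 1, p10 = 0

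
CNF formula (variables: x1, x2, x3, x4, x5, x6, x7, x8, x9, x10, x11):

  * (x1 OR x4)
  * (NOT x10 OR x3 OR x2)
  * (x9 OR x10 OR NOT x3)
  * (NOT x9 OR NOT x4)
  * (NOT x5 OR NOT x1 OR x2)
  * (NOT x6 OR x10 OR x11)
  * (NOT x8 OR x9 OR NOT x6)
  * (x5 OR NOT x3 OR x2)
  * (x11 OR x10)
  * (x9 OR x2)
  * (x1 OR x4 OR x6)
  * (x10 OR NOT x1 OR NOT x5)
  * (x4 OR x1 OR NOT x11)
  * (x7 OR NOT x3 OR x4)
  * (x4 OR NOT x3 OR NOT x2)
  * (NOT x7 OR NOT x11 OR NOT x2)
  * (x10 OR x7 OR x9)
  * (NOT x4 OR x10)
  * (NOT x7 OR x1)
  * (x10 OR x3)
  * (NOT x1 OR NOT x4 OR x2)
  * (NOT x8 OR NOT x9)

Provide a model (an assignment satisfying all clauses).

x1=True, x2=True, x3=False, x4=False, x5=True, x6=False, x7=False, x8=False, x9=True, x10=True, x11=False

Check each clause:
  1. (x4 OR x1) — x1 is true.
  2. (x2 OR x3 OR NOT x10) — x2 is true.
  3. (x9 OR x10 OR NOT x3) — x9 is true.
  4. (NOT x4 OR NOT x9) — NOT x4 is true.
  5. (NOT x5 OR NOT x1 OR x2) — x2 is true.
  6. (x10 OR NOT x6 OR x11) — NOT x6 is true.
  7. (NOT x6 OR x9 OR NOT x8) — NOT x8 is true.
  8. (x2 OR NOT x3 OR x5) — NOT x3 is true.
  9. (x10 OR x11) — x10 is true.
  10. (x2 OR x9) — x9 is true.
  11. (x4 OR x6 OR x1) — x1 is true.
  12. (NOT x1 OR NOT x5 OR x10) — x10 is true.
  13. (x4 OR x1 OR NOT x11) — x1 is true.
  14. (x7 OR NOT x3 OR x4) — NOT x3 is true.
  15. (NOT x2 OR x4 OR NOT x3) — NOT x3 is true.
  16. (NOT x11 OR NOT x2 OR NOT x7) — NOT x7 is true.
  17. (x7 OR x9 OR x10) — x9 is true.
  18. (NOT x4 OR x10) — x10 is true.
  19. (NOT x7 OR x1) — NOT x7 is true.
  20. (x10 OR x3) — x10 is true.
  21. (NOT x4 OR x2 OR NOT x1) — x2 is true.
  22. (NOT x9 OR NOT x8) — NOT x8 is true.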